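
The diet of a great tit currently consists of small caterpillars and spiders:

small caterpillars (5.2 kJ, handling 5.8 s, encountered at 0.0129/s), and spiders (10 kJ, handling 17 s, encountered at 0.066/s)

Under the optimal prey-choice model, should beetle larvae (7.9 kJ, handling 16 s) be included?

Yes

Intake rate on the current diet: R = (0.0129×5.2 + 0.066×10) / (1 + 0.0129×5.8 + 0.066×17) = 0.7271/2.197 = 0.331 kJ/s.
Profitability of beetle larvae: 7.9/16 = 0.4938 kJ/s.
0.4938 > 0.331, so adding beetle larvae raises the average — include it.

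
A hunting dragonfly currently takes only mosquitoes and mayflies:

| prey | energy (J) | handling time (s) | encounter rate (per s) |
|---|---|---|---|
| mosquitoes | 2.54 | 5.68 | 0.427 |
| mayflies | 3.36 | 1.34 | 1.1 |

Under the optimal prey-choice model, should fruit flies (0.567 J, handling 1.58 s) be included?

Intake rate on the current diet: R = (0.427×2.54 + 1.1×3.36) / (1 + 0.427×5.68 + 1.1×1.34) = 4.781/4.899 = 0.9758 J/s.
fruit flies: E/h = 0.567/1.58 = 0.3589 J/s.
0.3589 < 0.9758, so adding fruit flies would lower the average — exclude it.

No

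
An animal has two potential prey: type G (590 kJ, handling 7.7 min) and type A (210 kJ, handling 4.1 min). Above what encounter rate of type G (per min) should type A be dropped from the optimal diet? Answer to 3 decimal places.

Drop type A once their profitability E₂/h₂ falls below the rate achievable on type G alone: E₂/h₂ = λE₁/(1 + λh₁).
Solve for λ: λE₁h₂ = E₂(1 + λh₁) → λ(E₁h₂ − E₂h₁) = E₂ → λ = E₂/(E₁h₂ − E₂h₁).
λ = 210/(590×4.1 − 210×7.7) = 210/802 = 0.2618 per min.

0.262 per min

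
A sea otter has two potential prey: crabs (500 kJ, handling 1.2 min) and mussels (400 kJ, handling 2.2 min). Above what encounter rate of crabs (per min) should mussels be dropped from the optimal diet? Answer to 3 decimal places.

0.645 per min

The zero-one rule: include mussels iff E₂/h₂ > λE₁/(1+λh₁). Equality gives the switch point.
λE₁h₂ = E₂ + λE₂h₁ ⇒ λ = E₂/(E₁h₂ − E₂h₁) = 400/(1100 − 480) = 0.6452 per min.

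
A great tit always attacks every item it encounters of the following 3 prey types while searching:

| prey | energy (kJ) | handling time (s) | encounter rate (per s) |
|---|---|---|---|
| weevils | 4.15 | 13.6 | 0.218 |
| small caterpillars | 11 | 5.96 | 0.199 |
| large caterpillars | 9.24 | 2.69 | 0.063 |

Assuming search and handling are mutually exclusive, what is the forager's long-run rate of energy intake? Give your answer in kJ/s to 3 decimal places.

0.691 kJ/s

Energy encountered per unit search time: 0.218×4.15 + 0.199×11 + 0.063×9.24 = 3.676 kJ/s.
Handling time per unit search time: 0.218×13.6 + 0.199×5.96 + 0.063×2.69 = 4.32.
Rate = 3.676/(1 + 4.32) = 0.6909 kJ/s.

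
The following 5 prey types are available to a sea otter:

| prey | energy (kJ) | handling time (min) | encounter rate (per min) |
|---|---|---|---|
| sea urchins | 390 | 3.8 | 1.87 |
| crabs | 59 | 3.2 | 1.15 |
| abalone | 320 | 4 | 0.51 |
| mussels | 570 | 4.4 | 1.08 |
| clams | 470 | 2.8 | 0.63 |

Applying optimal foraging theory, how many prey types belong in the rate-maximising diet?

Rank by E/h (kJ/min): clams 168, mussels 130, sea urchins 103, abalone 80, crabs 18.4. Include each in turn until the next type's E/h falls below the running intake rate.
Rate on top 1: 107.1. mussels: 130 > 107.1 → include.
Rate on top 2: 121.3. sea urchins: 103 < 121.3 → exclude; stop.
Optimal diet: clams, mussels — 2 of 5 types.

2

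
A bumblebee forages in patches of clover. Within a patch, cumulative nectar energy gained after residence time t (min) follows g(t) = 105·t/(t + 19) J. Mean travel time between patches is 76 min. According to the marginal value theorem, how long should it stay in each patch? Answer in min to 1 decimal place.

By the marginal value theorem, leave when the instantaneous gain rate g'(t) equals the habitat-wide average g(t)/(T + t).
g'(t) = 105·19/(t + 19)². Setting 105·19/(t+19)² = 105t/[(t+19)(76+t)] gives 19(76+t) = t(t+19), so t² = 19×76 = 1444.
t* = √1444 = 38 min.

38.0 min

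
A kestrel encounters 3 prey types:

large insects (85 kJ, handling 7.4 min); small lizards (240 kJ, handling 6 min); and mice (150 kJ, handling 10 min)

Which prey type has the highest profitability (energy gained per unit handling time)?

small lizards

Profitability E/h (kJ/min): large insects = 85/7.4 = 11.5, small lizards = 240/6 = 40, mice = 150/10 = 15.
Ranked: small lizards > mice > large insects.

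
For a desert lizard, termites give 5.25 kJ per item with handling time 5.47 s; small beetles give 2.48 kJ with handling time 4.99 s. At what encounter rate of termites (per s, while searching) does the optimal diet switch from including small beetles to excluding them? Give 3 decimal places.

0.196 per s

At the threshold, the rate on termites alone equals the profitability of small beetles: λ·5.25/(1 + λ·5.47) = 2.48/4.99 = 0.497.
Rearranging, λ(5.25 − 0.497×5.47) = 0.497, so λ = 0.497/2.531 = 0.1963 per s.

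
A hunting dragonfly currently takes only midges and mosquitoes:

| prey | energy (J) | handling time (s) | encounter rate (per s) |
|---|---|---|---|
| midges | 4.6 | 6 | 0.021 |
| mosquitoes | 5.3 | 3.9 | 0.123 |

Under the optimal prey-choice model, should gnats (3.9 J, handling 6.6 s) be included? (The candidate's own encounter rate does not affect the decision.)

Yes

Intake rate on the current diet: R = (0.021×4.6 + 0.123×5.3) / (1 + 0.021×6 + 0.123×3.9) = 0.7485/1.606 = 0.4662 J/s.
Profitability of gnats: 3.9/6.6 = 0.5909 J/s.
Since 0.5909 > R, including gnats increases the long-run rate.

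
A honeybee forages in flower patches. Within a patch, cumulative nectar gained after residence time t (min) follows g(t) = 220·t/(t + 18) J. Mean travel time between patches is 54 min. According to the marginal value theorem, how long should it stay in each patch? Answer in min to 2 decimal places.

By the marginal value theorem, leave when the instantaneous gain rate g'(t) equals the habitat-wide average g(t)/(T + t).
g'(t) = 220·18/(t + 18)². Setting 220·18/(t+18)² = 220t/[(t+18)(54+t)] gives 18(54+t) = t(t+18), so t² = 18×54 = 972.
t* = √972 = 31.18 min.

31.18 min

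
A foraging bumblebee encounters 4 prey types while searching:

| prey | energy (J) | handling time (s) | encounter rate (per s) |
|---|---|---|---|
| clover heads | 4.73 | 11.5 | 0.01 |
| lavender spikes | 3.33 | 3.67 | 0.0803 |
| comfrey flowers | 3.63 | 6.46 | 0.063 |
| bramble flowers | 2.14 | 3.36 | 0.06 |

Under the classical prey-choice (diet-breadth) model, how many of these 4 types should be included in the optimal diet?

4

Rank by E/h (J/s): lavender spikes 0.907, bramble flowers 0.637, comfrey flowers 0.562, clover heads 0.411. Include each in turn until the next type's E/h falls below the running intake rate.
Rate on top 1: 0.2065. bramble flowers: 0.637 > 0.2065 → include.
Rate on top 2: 0.2645. comfrey flowers: 0.562 > 0.2645 → include.
Rate on top 3: 0.3281. clover heads: 0.411 > 0.3281 → include.
Optimal diet: lavender spikes, bramble flowers, comfrey flowers, clover heads — 4 of 4 types.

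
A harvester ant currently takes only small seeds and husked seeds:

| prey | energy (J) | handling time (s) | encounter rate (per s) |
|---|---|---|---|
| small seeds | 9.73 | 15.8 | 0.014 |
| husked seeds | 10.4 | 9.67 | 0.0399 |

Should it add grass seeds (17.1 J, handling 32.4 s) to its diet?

Intake rate on the current diet: R = (0.014×9.73 + 0.0399×10.4) / (1 + 0.014×15.8 + 0.0399×9.67) = 0.5512/1.607 = 0.343 J/s.
grass seeds: E/h = 17.1/32.4 = 0.5278 J/s.
0.5278 > 0.343, so adding grass seeds raises the average — include it.

Yes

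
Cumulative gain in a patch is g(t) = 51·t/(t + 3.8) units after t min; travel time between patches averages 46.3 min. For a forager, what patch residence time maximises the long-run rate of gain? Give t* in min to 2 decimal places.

13.26 min

Optimal t* satisfies g'(t*) = g(t*)/(T + t*).
g'(t) = 51·3.8/(t + 3.8)². Setting 51·3.8/(t+3.8)² = 51t/[(t+3.8)(46.3+t)] gives 3.8(46.3+t) = t(t+3.8), so t² = 3.8×46.3 = 175.9.
t* = √175.9 = 13.26 min.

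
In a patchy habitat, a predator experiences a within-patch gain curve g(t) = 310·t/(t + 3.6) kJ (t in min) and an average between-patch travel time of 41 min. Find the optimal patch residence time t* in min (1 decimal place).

12.1 min

Optimal t* satisfies g'(t*) = g(t*)/(T + t*).
g'(t) = 310·3.6/(t + 3.6)². Setting 310·3.6/(t+3.6)² = 310t/[(t+3.6)(41+t)] gives 3.6(41+t) = t(t+3.6), so t² = 3.6×41 = 147.6.
t* = √147.6 = 12.15 min.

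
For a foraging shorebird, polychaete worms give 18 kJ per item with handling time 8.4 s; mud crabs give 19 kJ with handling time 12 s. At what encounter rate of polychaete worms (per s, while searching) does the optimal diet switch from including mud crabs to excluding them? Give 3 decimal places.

0.337 per s

The zero-one rule: include mud crabs iff E₂/h₂ > λE₁/(1+λh₁). Equality gives the switch point.
λE₁h₂ = E₂ + λE₂h₁ ⇒ λ = E₂/(E₁h₂ − E₂h₁) = 19/(216 − 159.6) = 0.3369 per s.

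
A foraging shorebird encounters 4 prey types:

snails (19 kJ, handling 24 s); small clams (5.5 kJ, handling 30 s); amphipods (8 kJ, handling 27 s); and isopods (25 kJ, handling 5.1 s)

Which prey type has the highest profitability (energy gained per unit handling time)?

isopods

In descending order of E/h:
isopods: 25/5.1 = 4.9 kJ/s
snails: 19/24 = 0.792 kJ/s
amphipods: 8/27 = 0.296 kJ/s
small clams: 5.5/30 = 0.183 kJ/s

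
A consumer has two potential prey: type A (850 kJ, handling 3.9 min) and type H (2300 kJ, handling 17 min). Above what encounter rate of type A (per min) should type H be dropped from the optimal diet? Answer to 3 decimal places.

0.420 per min

Drop type H once their profitability E₂/h₂ falls below the rate achievable on type A alone: E₂/h₂ = λE₁/(1 + λh₁).
Solve for λ: λE₁h₂ = E₂(1 + λh₁) → λ(E₁h₂ − E₂h₁) = E₂ → λ = E₂/(E₁h₂ − E₂h₁).
λ = 2300/(850×17 − 2300×3.9) = 2300/5480 = 0.4197 per min.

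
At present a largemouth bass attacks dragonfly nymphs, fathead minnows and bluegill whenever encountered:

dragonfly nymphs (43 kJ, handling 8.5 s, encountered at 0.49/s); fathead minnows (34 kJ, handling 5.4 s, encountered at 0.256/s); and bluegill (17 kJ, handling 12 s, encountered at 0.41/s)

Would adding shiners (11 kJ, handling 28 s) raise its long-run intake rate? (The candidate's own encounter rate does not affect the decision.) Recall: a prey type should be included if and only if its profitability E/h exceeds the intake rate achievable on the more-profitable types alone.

No

On dragonfly nymphs, fathead minnows and bluegill alone, R = ΣλE/(1+Σλh) = 36.74/11.47 = 3.204 kJ/s.
Profitability of shiners: 11/28 = 0.3929 kJ/s.
0.3929 < 3.204, so adding shiners would lower the average — exclude it.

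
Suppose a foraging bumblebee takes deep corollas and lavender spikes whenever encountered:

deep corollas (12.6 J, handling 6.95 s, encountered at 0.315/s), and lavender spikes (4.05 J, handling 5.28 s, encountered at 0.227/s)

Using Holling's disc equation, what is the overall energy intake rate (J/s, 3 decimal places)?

R = (0.315×12.6 + 0.227×4.05) / (1 + 0.315×6.95 + 0.227×5.28) = 4.888/4.388 = 1.114 J/s.

1.114 J/s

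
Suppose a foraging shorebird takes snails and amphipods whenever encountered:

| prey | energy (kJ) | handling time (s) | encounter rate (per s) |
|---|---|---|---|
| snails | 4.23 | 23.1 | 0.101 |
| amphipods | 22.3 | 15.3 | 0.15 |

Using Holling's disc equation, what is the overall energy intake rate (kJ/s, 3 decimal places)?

0.670 kJ/s

R = (0.101×4.23 + 0.15×22.3) / (1 + 0.101×23.1 + 0.15×15.3) = 3.772/5.628 = 0.6702 kJ/s.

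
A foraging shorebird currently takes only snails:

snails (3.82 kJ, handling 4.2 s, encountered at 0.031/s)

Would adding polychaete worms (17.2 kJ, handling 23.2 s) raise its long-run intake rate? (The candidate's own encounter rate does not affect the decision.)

Yes

On snails alone, R = ΣλE/(1+Σλh) = 0.1184/1.13 = 0.1048 kJ/s.
polychaete worms: E/h = 17.2/23.2 = 0.7414 kJ/s.
Since 0.7414 > R, including polychaete worms increases the long-run rate.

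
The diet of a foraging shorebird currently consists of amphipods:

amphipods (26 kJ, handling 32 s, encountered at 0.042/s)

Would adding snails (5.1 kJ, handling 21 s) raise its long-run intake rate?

On amphipods alone, R = ΣλE/(1+Σλh) = 1.092/2.344 = 0.4659 kJ/s.
snails: E/h = 5.1/21 = 0.2429 kJ/s.
Since 0.2429 < R, time spent handling snails is better spent searching.

No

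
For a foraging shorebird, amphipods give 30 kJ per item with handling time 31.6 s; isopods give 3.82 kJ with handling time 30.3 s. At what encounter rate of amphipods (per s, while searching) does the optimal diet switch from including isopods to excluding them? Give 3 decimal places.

Drop isopods once their profitability E₂/h₂ falls below the rate achievable on amphipods alone: E₂/h₂ = λE₁/(1 + λh₁).
Solve for λ: λE₁h₂ = E₂(1 + λh₁) → λ(E₁h₂ − E₂h₁) = E₂ → λ = E₂/(E₁h₂ − E₂h₁).
λ = 3.82/(30×30.3 − 3.82×31.6) = 3.82/788.3 = 0.004846 per s.

0.005 per s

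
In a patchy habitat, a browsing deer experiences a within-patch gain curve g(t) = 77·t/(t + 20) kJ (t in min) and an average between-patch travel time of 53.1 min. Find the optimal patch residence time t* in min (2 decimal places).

Optimal t* satisfies g'(t*) = g(t*)/(T + t*).
g'(t) = 77·20/(t + 20)². Setting 77·20/(t+20)² = 77t/[(t+20)(53.1+t)] gives 20(53.1+t) = t(t+20), so t² = 20×53.1 = 1062.
t* = √1062 = 32.59 min.

32.59 min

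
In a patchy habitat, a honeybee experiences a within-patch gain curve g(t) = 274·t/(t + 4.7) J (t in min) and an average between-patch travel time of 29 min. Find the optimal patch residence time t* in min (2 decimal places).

11.67 min

Optimal t* satisfies g'(t*) = g(t*)/(T + t*).
g'(t) = 274·4.7/(t + 4.7)². Setting 274·4.7/(t+4.7)² = 274t/[(t+4.7)(29+t)] gives 4.7(29+t) = t(t+4.7), so t² = 4.7×29 = 136.3.
t* = √136.3 = 11.67 min.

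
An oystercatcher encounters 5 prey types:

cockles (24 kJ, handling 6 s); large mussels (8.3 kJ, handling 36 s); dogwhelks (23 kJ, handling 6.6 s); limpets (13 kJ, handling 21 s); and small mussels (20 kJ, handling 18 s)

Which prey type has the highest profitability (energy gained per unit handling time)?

In descending order of E/h:
cockles: 24/6 = 4 kJ/s
dogwhelks: 23/6.6 = 3.48 kJ/s
small mussels: 20/18 = 1.11 kJ/s
limpets: 13/21 = 0.619 kJ/s
large mussels: 8.3/36 = 0.231 kJ/s

cockles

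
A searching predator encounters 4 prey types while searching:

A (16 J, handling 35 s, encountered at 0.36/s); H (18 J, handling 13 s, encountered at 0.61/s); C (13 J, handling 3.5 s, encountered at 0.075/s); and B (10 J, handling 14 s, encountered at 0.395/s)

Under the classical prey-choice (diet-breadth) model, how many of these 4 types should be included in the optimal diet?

Rank by E/h (J/s): C 3.71, H 1.38, B 0.714, A 0.457. Include each in turn until the next type's E/h falls below the running intake rate.
Rate on top 1: 0.7723. H: 1.38 > 0.7723 → include.
Rate on top 2: 1.301. B: 0.714 < 1.301 → exclude; stop.
Optimal diet: C, H — 2 of 4 types.

2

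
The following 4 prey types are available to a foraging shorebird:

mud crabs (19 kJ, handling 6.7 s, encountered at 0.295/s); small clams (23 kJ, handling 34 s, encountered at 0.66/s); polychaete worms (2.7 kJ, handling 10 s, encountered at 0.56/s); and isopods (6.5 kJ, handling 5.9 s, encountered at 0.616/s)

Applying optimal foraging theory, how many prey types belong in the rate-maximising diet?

Rank by E/h (kJ/s): mud crabs 2.84, isopods 1.1, small clams 0.676, polychaete worms 0.27. Include each in turn until the next type's E/h falls below the running intake rate.
Rate on top 1: 1.883. isopods: 1.1 < 1.883 → exclude; stop.
Optimal diet: mud crabs — 1 of 4 types.

1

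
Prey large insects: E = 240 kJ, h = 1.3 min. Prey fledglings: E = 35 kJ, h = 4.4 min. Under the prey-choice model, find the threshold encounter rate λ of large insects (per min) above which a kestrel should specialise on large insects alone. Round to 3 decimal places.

0.035 per min

At the threshold, the rate on large insects alone equals the profitability of fledglings: λ·240/(1 + λ·1.3) = 35/4.4 = 7.955.
Rearranging, λ(240 − 7.955×1.3) = 7.955, so λ = 7.955/229.7 = 0.03464 per min.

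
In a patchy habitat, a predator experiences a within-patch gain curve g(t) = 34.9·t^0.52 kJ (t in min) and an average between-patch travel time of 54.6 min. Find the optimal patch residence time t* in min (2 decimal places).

59.15 min

By the marginal value theorem, leave when the instantaneous gain rate g'(t) equals the habitat-wide average g(t)/(T + t).
g'(t) = 0.52·34.9·t^-0.48. Setting 0.52·34.9·t^-0.48 = 34.9·t^0.52/(54.6+t) gives 0.52(54.6+t) = t, so 0.48·t = 0.52×54.6.
t* = 0.52×54.6/0.48 = 59.15 min.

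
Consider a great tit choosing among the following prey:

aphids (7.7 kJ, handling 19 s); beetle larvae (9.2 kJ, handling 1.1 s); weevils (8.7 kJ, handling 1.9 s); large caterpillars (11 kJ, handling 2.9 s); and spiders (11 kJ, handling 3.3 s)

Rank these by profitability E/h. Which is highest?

In descending order of E/h:
beetle larvae: 9.2/1.1 = 8.36 kJ/s
weevils: 8.7/1.9 = 4.58 kJ/s
large caterpillars: 11/2.9 = 3.79 kJ/s
spiders: 11/3.3 = 3.33 kJ/s
aphids: 7.7/19 = 0.405 kJ/s

beetle larvae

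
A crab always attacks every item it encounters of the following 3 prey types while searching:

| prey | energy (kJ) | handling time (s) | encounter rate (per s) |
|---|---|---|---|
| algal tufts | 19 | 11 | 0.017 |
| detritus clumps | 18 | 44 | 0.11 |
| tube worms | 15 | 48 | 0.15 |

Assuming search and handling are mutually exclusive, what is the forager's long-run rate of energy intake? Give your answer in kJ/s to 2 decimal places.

R = (0.017×19 + 0.11×18 + 0.15×15) / (1 + 0.017×11 + 0.11×44 + 0.15×48) = 4.553/13.23 = 0.3442 kJ/s.

0.34 kJ/s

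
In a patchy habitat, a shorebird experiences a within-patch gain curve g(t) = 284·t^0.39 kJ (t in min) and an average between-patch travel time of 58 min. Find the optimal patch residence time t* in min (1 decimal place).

Maximise g(t)/(T+t): set derivative to zero → g'(t)(T+t) = g(t).
g'(t) = 0.39·284·t^-0.61. Setting 0.39·284·t^-0.61 = 284·t^0.39/(58+t) gives 0.39(58+t) = t, so 0.61·t = 0.39×58.
t* = 0.39×58/0.61 = 37.08 min.

37.1 min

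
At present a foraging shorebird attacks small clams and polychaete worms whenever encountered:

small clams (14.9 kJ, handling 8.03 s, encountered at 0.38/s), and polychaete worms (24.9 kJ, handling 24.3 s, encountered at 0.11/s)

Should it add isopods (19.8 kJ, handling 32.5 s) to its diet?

Intake rate on the current diet: R = (0.38×14.9 + 0.11×24.9) / (1 + 0.38×8.03 + 0.11×24.3) = 8.401/6.724 = 1.249 kJ/s.
Profitability of isopods: 19.8/32.5 = 0.6092 kJ/s.
Since 0.6092 < R, time spent handling isopods is better spent searching.

No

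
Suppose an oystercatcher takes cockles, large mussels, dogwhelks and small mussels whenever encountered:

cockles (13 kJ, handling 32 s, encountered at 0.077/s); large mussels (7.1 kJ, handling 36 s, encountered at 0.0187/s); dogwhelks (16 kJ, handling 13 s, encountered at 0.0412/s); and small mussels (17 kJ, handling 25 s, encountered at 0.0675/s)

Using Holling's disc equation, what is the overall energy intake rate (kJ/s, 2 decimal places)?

0.46 kJ/s

R = (0.077×13 + 0.0187×7.1 + 0.0412×16 + 0.0675×17) / (1 + 0.077×32 + 0.0187×36 + 0.0412×13 + 0.0675×25) = 2.94/6.36 = 0.4623 kJ/s.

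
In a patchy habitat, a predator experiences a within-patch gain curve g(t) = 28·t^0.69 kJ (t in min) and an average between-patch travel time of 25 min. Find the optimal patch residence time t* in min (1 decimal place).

55.6 min

By the marginal value theorem, leave when the instantaneous gain rate g'(t) equals the habitat-wide average g(t)/(T + t).
g'(t) = 0.69·28·t^-0.31. Setting 0.69·28·t^-0.31 = 28·t^0.69/(25+t) gives 0.69(25+t) = t, so 0.31·t = 0.69×25.
t* = 0.69×25/0.31 = 55.65 min.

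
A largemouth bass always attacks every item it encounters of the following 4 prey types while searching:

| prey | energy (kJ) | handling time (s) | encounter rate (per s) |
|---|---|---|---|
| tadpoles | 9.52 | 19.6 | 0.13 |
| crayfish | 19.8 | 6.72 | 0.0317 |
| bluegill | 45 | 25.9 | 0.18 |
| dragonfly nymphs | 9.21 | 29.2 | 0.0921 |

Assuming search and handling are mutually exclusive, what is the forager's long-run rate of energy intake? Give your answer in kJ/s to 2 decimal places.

R = Σλ_iE_i / (1 + Σλ_ih_i)
Numerator: 0.13×9.52 + 0.0317×19.8 + 0.18×45 + 0.0921×9.21 = 10.81
Denominator: 1 + 0.13×19.6 + 0.0317×6.72 + 0.18×25.9 + 0.0921×29.2 = 11.11
R = 10.81/11.11 = 0.9731 kJ/s

0.97 kJ/s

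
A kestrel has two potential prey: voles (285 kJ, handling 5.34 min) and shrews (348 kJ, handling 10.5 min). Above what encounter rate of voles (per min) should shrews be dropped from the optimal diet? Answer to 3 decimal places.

At the threshold, the rate on voles alone equals the profitability of shrews: λ·285/(1 + λ·5.34) = 348/10.5 = 33.14.
Rearranging, λ(285 − 33.14×5.34) = 33.14, so λ = 33.14/108 = 0.3068 per min.

0.307 per min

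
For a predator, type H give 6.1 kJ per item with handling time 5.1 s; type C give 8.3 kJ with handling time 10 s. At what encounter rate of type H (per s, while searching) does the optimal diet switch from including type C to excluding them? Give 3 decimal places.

At the threshold, the rate on type H alone equals the profitability of type C: λ·6.1/(1 + λ·5.1) = 8.3/10 = 0.83.
Rearranging, λ(6.1 − 0.83×5.1) = 0.83, so λ = 0.83/1.867 = 0.4446 per s.

0.445 per s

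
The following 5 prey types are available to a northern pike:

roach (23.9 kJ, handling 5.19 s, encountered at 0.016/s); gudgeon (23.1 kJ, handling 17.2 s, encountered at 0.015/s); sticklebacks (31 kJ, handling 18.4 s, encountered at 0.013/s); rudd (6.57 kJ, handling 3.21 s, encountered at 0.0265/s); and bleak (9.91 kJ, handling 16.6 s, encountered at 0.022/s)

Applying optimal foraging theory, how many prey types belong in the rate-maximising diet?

Profitabilities (E/h, kJ/s): roach 4.61, rudd 2.05, sticklebacks 1.68, gudgeon 1.34, bleak 0.597. Add prey in this order while the next type's profitability exceeds the intake rate on those already taken.
Rate on top 1: 0.3531. rudd: 2.05 > 0.3531 → include.
Rate on top 2: 0.4764. sticklebacks: 1.68 > 0.4764 → include.
Rate on top 3: 0.6818. gudgeon: 1.34 > 0.6818 → include.
Rate on top 4: 0.7842. bleak: 0.597 < 0.7842 → exclude; stop.
Optimal diet: roach, rudd, sticklebacks, gudgeon — 4 of 5 types.

4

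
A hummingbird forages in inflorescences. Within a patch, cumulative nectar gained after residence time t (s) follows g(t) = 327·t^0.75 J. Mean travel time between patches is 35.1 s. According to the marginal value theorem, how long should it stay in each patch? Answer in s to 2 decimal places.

By the marginal value theorem, leave when the instantaneous gain rate g'(t) equals the habitat-wide average g(t)/(T + t).
g'(t) = 0.75·327·t^-0.25. Setting 0.75·327·t^-0.25 = 327·t^0.75/(35.1+t) gives 0.75(35.1+t) = t, so 0.25·t = 0.75×35.1.
t* = 0.75×35.1/0.25 = 105.3 s.

105.30 s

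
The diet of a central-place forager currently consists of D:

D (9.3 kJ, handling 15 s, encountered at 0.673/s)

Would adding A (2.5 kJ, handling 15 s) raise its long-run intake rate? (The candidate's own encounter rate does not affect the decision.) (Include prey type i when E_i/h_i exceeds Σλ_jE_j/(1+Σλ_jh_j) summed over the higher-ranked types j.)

Intake rate on the current diet: R = (0.673×9.3) / (1 + 0.673×15) = 6.259/11.1 = 0.5641 kJ/s.
Profitability of A: 2.5/15 = 0.1667 kJ/s.
Since 0.1667 < R, time spent handling A is better spent searching.

No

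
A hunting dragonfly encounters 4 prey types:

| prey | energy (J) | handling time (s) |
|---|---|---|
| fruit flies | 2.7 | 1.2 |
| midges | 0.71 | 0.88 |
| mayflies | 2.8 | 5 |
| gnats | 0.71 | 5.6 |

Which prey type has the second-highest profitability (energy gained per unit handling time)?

Profitability E/h (J/s): fruit flies = 2.7/1.2 = 2.25, midges = 0.71/0.88 = 0.807, mayflies = 2.8/5 = 0.56, gnats = 0.71/5.6 = 0.127.
Ranked: fruit flies > midges > mayflies > gnats.

midges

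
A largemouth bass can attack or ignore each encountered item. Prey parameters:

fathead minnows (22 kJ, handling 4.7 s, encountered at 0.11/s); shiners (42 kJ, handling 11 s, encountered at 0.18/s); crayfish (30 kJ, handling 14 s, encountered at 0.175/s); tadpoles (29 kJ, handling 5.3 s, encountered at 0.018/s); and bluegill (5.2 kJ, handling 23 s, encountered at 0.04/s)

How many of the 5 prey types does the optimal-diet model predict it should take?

3

Profitabilities (E/h, kJ/s): tadpoles 5.47, fathead minnows 4.68, shiners 3.82, crayfish 2.14, bluegill 0.226. Add prey in this order while the next type's profitability exceeds the intake rate on those already taken.
Rate on top 1: 0.4765. fathead minnows: 4.68 > 0.4765 → include.
Rate on top 2: 1.825. shiners: 3.82 > 1.825 → include.
Rate on top 3: 2.923. crayfish: 2.14 < 2.923 → exclude; stop.
Optimal diet: tadpoles, fathead minnows, shiners — 3 of 5 types.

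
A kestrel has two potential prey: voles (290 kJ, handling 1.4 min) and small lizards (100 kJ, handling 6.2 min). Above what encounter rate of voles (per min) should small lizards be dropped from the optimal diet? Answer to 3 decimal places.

0.060 per min

Drop small lizards once their profitability E₂/h₂ falls below the rate achievable on voles alone: E₂/h₂ = λE₁/(1 + λh₁).
Solve for λ: λE₁h₂ = E₂(1 + λh₁) → λ(E₁h₂ − E₂h₁) = E₂ → λ = E₂/(E₁h₂ − E₂h₁).
λ = 100/(290×6.2 − 100×1.4) = 100/1658 = 0.06031 per min.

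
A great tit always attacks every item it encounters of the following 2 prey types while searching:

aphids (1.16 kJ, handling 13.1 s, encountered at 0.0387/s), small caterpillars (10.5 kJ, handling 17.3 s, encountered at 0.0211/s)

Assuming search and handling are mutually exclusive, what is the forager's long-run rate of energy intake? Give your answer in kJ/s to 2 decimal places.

Energy encountered per unit search time: 0.0387×1.16 + 0.0211×10.5 = 0.2664 kJ/s.
Handling time per unit search time: 0.0387×13.1 + 0.0211×17.3 = 0.872.
Rate = 0.2664/(1 + 0.872) = 0.1423 kJ/s.

0.14 kJ/s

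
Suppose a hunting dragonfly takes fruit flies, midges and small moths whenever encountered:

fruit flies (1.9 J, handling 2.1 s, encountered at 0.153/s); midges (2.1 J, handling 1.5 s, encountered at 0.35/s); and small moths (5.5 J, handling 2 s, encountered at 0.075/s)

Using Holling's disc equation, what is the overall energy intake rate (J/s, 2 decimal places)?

0.72 J/s

R = Σλ_iE_i / (1 + Σλ_ih_i)
Numerator: 0.153×1.9 + 0.35×2.1 + 0.075×5.5 = 1.438
Denominator: 1 + 0.153×2.1 + 0.35×1.5 + 0.075×2 = 1.996
R = 1.438/1.996 = 0.7204 J/s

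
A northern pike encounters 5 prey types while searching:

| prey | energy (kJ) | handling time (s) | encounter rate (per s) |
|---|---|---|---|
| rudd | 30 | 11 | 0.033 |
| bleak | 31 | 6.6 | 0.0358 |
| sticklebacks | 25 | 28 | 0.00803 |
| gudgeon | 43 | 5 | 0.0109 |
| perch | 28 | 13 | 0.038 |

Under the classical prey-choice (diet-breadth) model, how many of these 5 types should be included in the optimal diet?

4

E/h in descending order: gudgeon 8.6, bleak 4.7, rudd 2.73, perch 2.15, sticklebacks 0.893 kJ/s. The optimal diet is the largest prefix of this list for which every included type satisfies E_i/h_i > R on the types above it.
Rate on top 1: 0.4445. bleak: 4.7 > 0.4445 → include.
Rate on top 2: 1.223. rudd: 2.73 > 1.223 → include.
Rate on top 3: 1.553. perch: 2.15 > 1.553 → include.
Rate on top 4: 1.691. sticklebacks: 0.893 < 1.691 → exclude; stop.
Optimal diet: gudgeon, bleak, rudd, perch — 4 of 5 types.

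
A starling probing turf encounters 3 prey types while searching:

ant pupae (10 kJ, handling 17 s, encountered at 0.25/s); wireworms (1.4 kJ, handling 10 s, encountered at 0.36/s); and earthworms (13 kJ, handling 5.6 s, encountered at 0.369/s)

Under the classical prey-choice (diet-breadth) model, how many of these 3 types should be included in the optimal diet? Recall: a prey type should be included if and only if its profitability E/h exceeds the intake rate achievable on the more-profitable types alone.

Profitabilities (E/h, kJ/s): earthworms 2.32, ant pupae 0.588, wireworms 0.14. Add prey in this order while the next type's profitability exceeds the intake rate on those already taken.
Rate on top 1: 1.564. ant pupae: 0.588 < 1.564 → exclude; stop.
Optimal diet: earthworms — 1 of 3 types.

1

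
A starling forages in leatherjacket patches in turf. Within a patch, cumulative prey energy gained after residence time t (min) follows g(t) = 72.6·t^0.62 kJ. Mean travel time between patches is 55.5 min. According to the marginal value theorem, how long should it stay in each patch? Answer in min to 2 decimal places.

90.55 min

Optimal t* satisfies g'(t*) = g(t*)/(T + t*).
g'(t) = 0.62·72.6·t^-0.38. Setting 0.62·72.6·t^-0.38 = 72.6·t^0.62/(55.5+t) gives 0.62(55.5+t) = t, so 0.38·t = 0.62×55.5.
t* = 0.62×55.5/0.38 = 90.55 min.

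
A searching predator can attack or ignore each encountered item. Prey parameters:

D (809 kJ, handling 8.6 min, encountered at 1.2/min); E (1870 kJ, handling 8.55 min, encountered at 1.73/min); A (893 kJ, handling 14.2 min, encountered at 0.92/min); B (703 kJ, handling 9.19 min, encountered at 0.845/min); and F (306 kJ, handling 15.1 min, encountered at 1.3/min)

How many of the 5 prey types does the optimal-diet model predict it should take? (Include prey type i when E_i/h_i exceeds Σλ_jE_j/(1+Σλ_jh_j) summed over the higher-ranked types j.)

1

Rank by E/h (kJ/min): E 219, D 94.1, B 76.5, A 62.9, F 20.3. Include each in turn until the next type's E/h falls below the running intake rate.
Rate on top 1: 204.9. D: 94.1 < 204.9 → exclude; stop.
Optimal diet: E — 1 of 5 types.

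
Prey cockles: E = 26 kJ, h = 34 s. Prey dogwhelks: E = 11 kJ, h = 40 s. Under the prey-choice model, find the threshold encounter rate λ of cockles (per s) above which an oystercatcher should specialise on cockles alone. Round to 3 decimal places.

0.017 per s

At the threshold, the rate on cockles alone equals the profitability of dogwhelks: λ·26/(1 + λ·34) = 11/40 = 0.275.
Rearranging, λ(26 − 0.275×34) = 0.275, so λ = 0.275/16.65 = 0.01652 per s.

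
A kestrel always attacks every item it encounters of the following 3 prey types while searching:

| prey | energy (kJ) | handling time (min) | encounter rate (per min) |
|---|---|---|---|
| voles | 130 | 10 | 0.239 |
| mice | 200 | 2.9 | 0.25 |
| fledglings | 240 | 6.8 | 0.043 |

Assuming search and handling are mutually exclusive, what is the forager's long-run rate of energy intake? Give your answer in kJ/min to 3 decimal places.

R = (0.239×130 + 0.25×200 + 0.043×240) / (1 + 0.239×10 + 0.25×2.9 + 0.043×6.8) = 91.39/4.407 = 20.74 kJ/min.

20.736 kJ/min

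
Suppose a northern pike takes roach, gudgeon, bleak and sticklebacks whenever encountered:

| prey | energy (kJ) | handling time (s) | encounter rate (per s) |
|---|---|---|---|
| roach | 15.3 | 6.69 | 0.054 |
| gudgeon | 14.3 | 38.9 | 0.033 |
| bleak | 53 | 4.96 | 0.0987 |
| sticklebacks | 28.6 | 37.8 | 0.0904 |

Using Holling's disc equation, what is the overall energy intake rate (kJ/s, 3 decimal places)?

Energy encountered per unit search time: 0.054×15.3 + 0.033×14.3 + 0.0987×53 + 0.0904×28.6 = 9.115 kJ/s.
Handling time per unit search time: 0.054×6.69 + 0.033×38.9 + 0.0987×4.96 + 0.0904×37.8 = 5.552.
Rate = 9.115/(1 + 5.552) = 1.391 kJ/s.

1.391 kJ/s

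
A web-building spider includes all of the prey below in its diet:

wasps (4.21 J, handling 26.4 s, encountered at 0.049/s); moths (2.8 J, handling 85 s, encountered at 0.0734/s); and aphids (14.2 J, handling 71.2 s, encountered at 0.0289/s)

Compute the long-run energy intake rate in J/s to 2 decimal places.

R = Σλ_iE_i / (1 + Σλ_ih_i)
Numerator: 0.049×4.21 + 0.0734×2.8 + 0.0289×14.2 = 0.8222
Denominator: 1 + 0.049×26.4 + 0.0734×85 + 0.0289×71.2 = 10.59
R = 0.8222/10.59 = 0.07764 J/s

0.08 J/s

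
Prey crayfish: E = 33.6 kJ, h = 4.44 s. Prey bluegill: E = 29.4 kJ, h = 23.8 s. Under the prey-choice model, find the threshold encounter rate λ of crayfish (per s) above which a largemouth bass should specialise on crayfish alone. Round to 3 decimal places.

Drop bluegill once their profitability E₂/h₂ falls below the rate achievable on crayfish alone: E₂/h₂ = λE₁/(1 + λh₁).
Solve for λ: λE₁h₂ = E₂(1 + λh₁) → λ(E₁h₂ − E₂h₁) = E₂ → λ = E₂/(E₁h₂ − E₂h₁).
λ = 29.4/(33.6×23.8 − 29.4×4.44) = 29.4/669.1 = 0.04394 per s.

0.044 per s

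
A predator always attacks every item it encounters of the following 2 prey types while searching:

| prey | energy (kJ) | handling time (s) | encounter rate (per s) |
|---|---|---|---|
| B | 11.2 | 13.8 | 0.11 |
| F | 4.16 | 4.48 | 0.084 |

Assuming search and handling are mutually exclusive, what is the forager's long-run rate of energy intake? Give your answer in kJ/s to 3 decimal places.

R = Σλ_iE_i / (1 + Σλ_ih_i)
Numerator: 0.11×11.2 + 0.084×4.16 = 1.581
Denominator: 1 + 0.11×13.8 + 0.084×4.48 = 2.894
R = 1.581/2.894 = 0.5464 kJ/s

0.546 kJ/s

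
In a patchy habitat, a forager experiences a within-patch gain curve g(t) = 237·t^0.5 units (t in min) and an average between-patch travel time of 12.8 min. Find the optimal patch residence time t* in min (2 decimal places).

12.80 min

By the marginal value theorem, leave when the instantaneous gain rate g'(t) equals the habitat-wide average g(t)/(T + t).
g'(t) = 0.5·237·t^-0.5. Setting 0.5·237·t^-0.5 = 237·t^0.5/(12.8+t) gives 0.5(12.8+t) = t, so 0.50·t = 0.5×12.8.
t* = 0.5×12.8/0.50 = 12.8 min.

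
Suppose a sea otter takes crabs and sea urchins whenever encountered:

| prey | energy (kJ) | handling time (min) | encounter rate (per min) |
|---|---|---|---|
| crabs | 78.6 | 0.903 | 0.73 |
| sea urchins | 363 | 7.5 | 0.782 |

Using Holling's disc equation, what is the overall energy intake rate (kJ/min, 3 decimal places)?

Energy encountered per unit search time: 0.73×78.6 + 0.782×363 = 341.2 kJ/min.
Handling time per unit search time: 0.73×0.903 + 0.782×7.5 = 6.524.
Rate = 341.2/(1 + 6.524) = 45.35 kJ/min.

45.353 kJ/min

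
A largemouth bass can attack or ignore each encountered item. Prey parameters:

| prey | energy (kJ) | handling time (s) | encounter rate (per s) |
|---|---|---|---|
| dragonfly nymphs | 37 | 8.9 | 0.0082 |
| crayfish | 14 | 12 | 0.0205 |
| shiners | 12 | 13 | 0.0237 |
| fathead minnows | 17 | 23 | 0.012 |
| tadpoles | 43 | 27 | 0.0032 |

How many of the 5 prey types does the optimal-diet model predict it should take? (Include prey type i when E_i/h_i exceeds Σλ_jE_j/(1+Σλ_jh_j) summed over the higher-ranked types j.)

5

Rank by E/h (kJ/s): dragonfly nymphs 4.16, tadpoles 1.59, crayfish 1.17, shiners 0.923, fathead minnows 0.739. Include each in turn until the next type's E/h falls below the running intake rate.
Rate on top 1: 0.2828. tadpoles: 1.59 > 0.2828 → include.
Rate on top 2: 0.3804. crayfish: 1.17 > 0.3804 → include.
Rate on top 3: 0.518. shiners: 0.923 > 0.518 → include.
Rate on top 4: 0.5908. fathead minnows: 0.739 > 0.5908 → include.
Optimal diet: dragonfly nymphs, tadpoles, crayfish, shiners, fathead minnows — 5 of 5 types.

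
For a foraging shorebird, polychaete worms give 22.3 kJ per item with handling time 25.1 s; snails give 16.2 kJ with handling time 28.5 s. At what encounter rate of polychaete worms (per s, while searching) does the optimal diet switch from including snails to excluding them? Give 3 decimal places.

The zero-one rule: include snails iff E₂/h₂ > λE₁/(1+λh₁). Equality gives the switch point.
λE₁h₂ = E₂ + λE₂h₁ ⇒ λ = E₂/(E₁h₂ − E₂h₁) = 16.2/(635.6 − 406.6) = 0.07076 per s.

0.071 per s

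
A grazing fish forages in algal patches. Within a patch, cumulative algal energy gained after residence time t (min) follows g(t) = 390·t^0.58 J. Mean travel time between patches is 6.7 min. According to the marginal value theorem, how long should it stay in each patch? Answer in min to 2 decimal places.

By the marginal value theorem, leave when the instantaneous gain rate g'(t) equals the habitat-wide average g(t)/(T + t).
g'(t) = 0.58·390·t^-0.42. Setting 0.58·390·t^-0.42 = 390·t^0.58/(6.7+t) gives 0.58(6.7+t) = t, so 0.42·t = 0.58×6.7.
t* = 0.58×6.7/0.42 = 9.252 min.

9.25 min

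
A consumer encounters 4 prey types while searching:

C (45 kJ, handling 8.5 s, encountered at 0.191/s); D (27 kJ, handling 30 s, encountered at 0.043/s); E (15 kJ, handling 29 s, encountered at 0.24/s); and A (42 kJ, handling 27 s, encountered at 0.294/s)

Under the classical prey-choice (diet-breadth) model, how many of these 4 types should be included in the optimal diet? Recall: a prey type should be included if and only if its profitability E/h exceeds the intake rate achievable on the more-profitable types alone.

E/h in descending order: C 5.29, A 1.56, D 0.9, E 0.517 kJ/s. The optimal diet is the largest prefix of this list for which every included type satisfies E_i/h_i > R on the types above it.
Rate on top 1: 3.276. A: 1.56 < 3.276 → exclude; stop.
Optimal diet: C — 1 of 4 types.

1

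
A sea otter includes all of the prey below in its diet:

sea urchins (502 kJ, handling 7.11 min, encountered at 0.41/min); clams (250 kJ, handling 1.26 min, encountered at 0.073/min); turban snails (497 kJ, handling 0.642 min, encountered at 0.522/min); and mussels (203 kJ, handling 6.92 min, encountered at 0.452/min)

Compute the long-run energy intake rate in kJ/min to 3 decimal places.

77.009 kJ/min

R = Σλ_iE_i / (1 + Σλ_ih_i)
Numerator: 0.41×502 + 0.073×250 + 0.522×497 + 0.452×203 = 575.3
Denominator: 1 + 0.41×7.11 + 0.073×1.26 + 0.522×0.642 + 0.452×6.92 = 7.47
R = 575.3/7.47 = 77.01 kJ/min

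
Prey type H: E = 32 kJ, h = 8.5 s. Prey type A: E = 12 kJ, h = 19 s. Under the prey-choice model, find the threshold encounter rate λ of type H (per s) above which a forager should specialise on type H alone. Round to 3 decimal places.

At the threshold, the rate on type H alone equals the profitability of type A: λ·32/(1 + λ·8.5) = 12/19 = 0.6316.
Rearranging, λ(32 − 0.6316×8.5) = 0.6316, so λ = 0.6316/26.63 = 0.02372 per s.

0.024 per s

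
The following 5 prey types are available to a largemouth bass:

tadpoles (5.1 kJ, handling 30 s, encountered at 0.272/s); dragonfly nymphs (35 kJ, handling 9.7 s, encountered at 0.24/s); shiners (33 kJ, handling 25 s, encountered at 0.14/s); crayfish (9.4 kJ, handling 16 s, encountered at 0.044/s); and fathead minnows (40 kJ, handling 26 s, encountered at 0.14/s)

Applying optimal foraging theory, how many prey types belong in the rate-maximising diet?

Rank by E/h (kJ/s): dragonfly nymphs 3.61, fathead minnows 1.54, shiners 1.32, crayfish 0.588, tadpoles 0.17. Include each in turn until the next type's E/h falls below the running intake rate.
Rate on top 1: 2.524. fathead minnows: 1.54 < 2.524 → exclude; stop.
Optimal diet: dragonfly nymphs — 1 of 5 types.

1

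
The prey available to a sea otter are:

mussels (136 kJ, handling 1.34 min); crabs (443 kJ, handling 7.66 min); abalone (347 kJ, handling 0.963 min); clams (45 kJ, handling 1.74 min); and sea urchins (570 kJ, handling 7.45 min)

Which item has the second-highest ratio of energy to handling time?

mussels

Profitability E/h (kJ/min): mussels = 136/1.34 = 101, crabs = 443/7.66 = 57.8, abalone = 347/0.963 = 360, clams = 45/1.74 = 25.9, sea urchins = 570/7.45 = 76.5.
Ranked: abalone > mussels > sea urchins > crabs > clams.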